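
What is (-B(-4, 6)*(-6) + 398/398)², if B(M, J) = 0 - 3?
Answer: 289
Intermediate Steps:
B(M, J) = -3
(-B(-4, 6)*(-6) + 398/398)² = (-1*(-3)*(-6) + 398/398)² = (3*(-6) + 398*(1/398))² = (-18 + 1)² = (-17)² = 289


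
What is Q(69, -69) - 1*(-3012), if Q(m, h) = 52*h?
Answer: -576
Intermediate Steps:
Q(69, -69) - 1*(-3012) = 52*(-69) - 1*(-3012) = -3588 + 3012 = -576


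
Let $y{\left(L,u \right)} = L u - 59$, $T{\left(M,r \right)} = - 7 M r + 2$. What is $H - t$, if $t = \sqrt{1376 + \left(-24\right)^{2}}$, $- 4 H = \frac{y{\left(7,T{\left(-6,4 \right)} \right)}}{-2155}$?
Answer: $\frac{1131}{8620} - 4 \sqrt{122} \approx -44.05$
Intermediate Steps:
$T{\left(M,r \right)} = 2 - 7 M r$ ($T{\left(M,r \right)} = - 7 M r + 2 = 2 - 7 M r$)
$y{\left(L,u \right)} = -59 + L u$
$H = \frac{1131}{8620}$ ($H = - \frac{\left(-59 + 7 \left(2 - \left(-42\right) 4\right)\right) \frac{1}{-2155}}{4} = - \frac{\left(-59 + 7 \left(2 + 168\right)\right) \left(- \frac{1}{2155}\right)}{4} = - \frac{\left(-59 + 7 \cdot 170\right) \left(- \frac{1}{2155}\right)}{4} = - \frac{\left(-59 + 1190\right) \left(- \frac{1}{2155}\right)}{4} = - \frac{1131 \left(- \frac{1}{2155}\right)}{4} = \left(- \frac{1}{4}\right) \left(- \frac{1131}{2155}\right) = \frac{1131}{8620} \approx 0.13121$)
$t = 4 \sqrt{122}$ ($t = \sqrt{1376 + 576} = \sqrt{1952} = 4 \sqrt{122} \approx 44.181$)
$H - t = \frac{1131}{8620} - 4 \sqrt{122}$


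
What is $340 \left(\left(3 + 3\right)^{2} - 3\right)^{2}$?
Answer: $370260$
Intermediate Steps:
$340 \left(\left(3 + 3\right)^{2} - 3\right)^{2} = 340 \left(6^{2} - 3\right)^{2} = 340 \left(36 - 3\right)^{2} = 340 \cdot 33^{2} = 340 \cdot 1089 = 370260$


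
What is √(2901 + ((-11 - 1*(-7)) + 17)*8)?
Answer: √3005 ≈ 54.818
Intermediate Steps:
√(2901 + ((-11 - 1*(-7)) + 17)*8) = √(2901 + ((-11 + 7) + 17)*8) = √(2901 + (-4 + 17)*8) = √(2901 + 13*8) = √(2901 + 104) = √3005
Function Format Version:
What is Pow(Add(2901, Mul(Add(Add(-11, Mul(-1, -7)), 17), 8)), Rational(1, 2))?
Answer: Pow(3005, Rational(1, 2)) ≈ 54.818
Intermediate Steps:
Pow(Add(2901, Mul(Add(Add(-11, Mul(-1, -7)), 17), 8)), Rational(1, 2)) = Pow(Add(2901, Mul(Add(Add(-11, 7), 17), 8)), Rational(1, 2)) = Pow(Add(2901, Mul(Add(-4, 17), 8)), Rational(1, 2)) = Pow(Add(2901, Mul(13, 8)), Rational(1, 2)) = Pow(Add(2901, 104), Rational(1, 2)) = Pow(3005, Rational(1, 2))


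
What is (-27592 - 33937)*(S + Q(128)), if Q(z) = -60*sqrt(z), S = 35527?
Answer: -2185940783 + 29533920*sqrt(2) ≈ -2.1442e+9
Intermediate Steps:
(-27592 - 33937)*(S + Q(128)) = (-27592 - 33937)*(35527 - 480*sqrt(2)) = -61529*(35527 - 480*sqrt(2)) = -2185940783 + 29533920*sqrt(2)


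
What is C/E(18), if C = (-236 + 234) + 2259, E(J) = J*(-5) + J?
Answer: -2257/72 ≈ -31.347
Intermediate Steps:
E(J) = -4*J (E(J) = -5*J + J = -4*J)
C = 2257 (C = -2 + 2259 = 2257)
C/E(18) = 2257/((-4*18)) = 2257/(-72) = 2257*(-1/72) = -2257/72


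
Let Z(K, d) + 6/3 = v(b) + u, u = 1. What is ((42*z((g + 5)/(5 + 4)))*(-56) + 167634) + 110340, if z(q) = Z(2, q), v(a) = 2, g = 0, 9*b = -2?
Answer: 275622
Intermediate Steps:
b = -2/9 (b = (1/9)*(-2) = -2/9 ≈ -0.22222)
Z(K, d) = 1 (Z(K, d) = -2 + (2 + 1) = -2 + 3 = 1)
z(q) = 1
((42*z((g + 5)/(5 + 4)))*(-56) + 167634) + 110340 = ((42*1)*(-56) + 167634) + 110340 = (42*(-56) + 167634) + 110340 = (-2352 + 167634) + 110340 = 165282 + 110340 = 275622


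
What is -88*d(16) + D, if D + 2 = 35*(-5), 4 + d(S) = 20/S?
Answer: 65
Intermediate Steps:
d(S) = -4 + 20/S
D = -177 (D = -2 + 35*(-5) = -2 - 175 = -177)
-88*d(16) + D = -88*(-4 + 20/16) - 177 = -88*(-4 + 20*(1/16)) - 177 = -88*(-4 + 5/4) - 177 = -88*(-11/4) - 177 = 242 - 177 = 65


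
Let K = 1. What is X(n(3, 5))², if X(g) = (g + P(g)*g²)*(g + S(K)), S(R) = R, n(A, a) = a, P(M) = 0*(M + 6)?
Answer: 900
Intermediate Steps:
P(M) = 0 (P(M) = 0*(6 + M) = 0)
X(g) = g*(1 + g) (X(g) = (g + 0*g²)*(g + 1) = (g + 0)*(1 + g) = g*(1 + g))
X(n(3, 5))² = (5*(1 + 5))² = (5*6)² = 30² = 900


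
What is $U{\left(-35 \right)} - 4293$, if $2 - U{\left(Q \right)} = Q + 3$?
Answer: $-4259$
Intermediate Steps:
$U{\left(Q \right)} = -1 - Q$ ($U{\left(Q \right)} = 2 - \left(Q + 3\right) = 2 - \left(3 + Q\right) = -1 - Q$)
$U{\left(-35 \right)} - 4293 = \left(-1 - -35\right) - 4293 = \left(-1 + 35\right) - 4293 = 34 - 4293 = -4259$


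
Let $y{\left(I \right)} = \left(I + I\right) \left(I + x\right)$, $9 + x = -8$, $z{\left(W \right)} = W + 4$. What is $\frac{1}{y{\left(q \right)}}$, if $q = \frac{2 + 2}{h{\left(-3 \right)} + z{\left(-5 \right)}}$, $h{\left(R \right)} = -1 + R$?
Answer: $\frac{25}{712} \approx 0.035112$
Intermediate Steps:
$z{\left(W \right)} = 4 + W$
$x = -17$ ($x = -9 - 8 = -17$)
$q = - \frac{4}{5}$ ($q = \frac{2 + 2}{\left(-1 - 3\right) + \left(4 - 5\right)} = \frac{4}{-4 - 1} = \frac{4}{-5} = 4 \left(- \frac{1}{5}\right) = - \frac{4}{5} \approx -0.8$)
$y{\left(I \right)} = 2 I \left(-17 + I\right)$ ($y{\left(I \right)} = \left(I + I\right) \left(I - 17\right) = 2 I \left(-17 + I\right)$)
$\frac{1}{y{\left(q \right)}} = \frac{1}{2 \left(- \frac{4}{5}\right) \left(-17 - \frac{4}{5}\right)} = \frac{1}{2 \left(- \frac{4}{5}\right) \left(- \frac{89}{5}\right)} = \frac{1}{\frac{712}{25}} = \frac{25}{712}$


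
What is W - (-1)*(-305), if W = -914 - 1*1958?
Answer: -3177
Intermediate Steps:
W = -2872 (W = -914 - 1958 = -2872)
W - (-1)*(-305) = -2872 - (-1)*(-305) = -2872 - 1*305 = -2872 - 305 = -3177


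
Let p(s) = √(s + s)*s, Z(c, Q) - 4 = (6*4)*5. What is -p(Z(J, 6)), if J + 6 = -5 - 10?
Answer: -248*√62 ≈ -1952.8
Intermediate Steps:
J = -21 (J = -6 + (-5 - 10) = -6 - 15 = -21)
Z(c, Q) = 124 (Z(c, Q) = 4 + (6*4)*5 = 4 + 24*5 = 4 + 120 = 124)
p(s) = √2*s^(3/2) (p(s) = √(2*s)*s = (√2*√s)*s = √2*s^(3/2))
-p(Z(J, 6)) = -√2*124^(3/2) = -√2*248*√31 = -248*√62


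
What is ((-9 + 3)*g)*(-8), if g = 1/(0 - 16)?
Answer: -3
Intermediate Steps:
g = -1/16 (g = 1/(-16) = -1/16 ≈ -0.062500)
((-9 + 3)*g)*(-8) = ((-9 + 3)*(-1/16))*(-8) = -6*(-1/16)*(-8) = (3/8)*(-8) = -3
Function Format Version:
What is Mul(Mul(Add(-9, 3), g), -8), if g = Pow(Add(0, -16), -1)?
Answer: -3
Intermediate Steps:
g = Rational(-1, 16) (g = Pow(-16, -1) = Rational(-1, 16) ≈ -0.062500)
Mul(Mul(Add(-9, 3), g), -8) = Mul(Mul(Add(-9, 3), Rational(-1, 16)), -8) = Mul(Mul(-6, Rational(-1, 16)), -8) = Mul(Rational(3, 8), -8) = -3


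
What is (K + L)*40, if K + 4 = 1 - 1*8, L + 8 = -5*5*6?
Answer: -6760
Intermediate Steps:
L = -158 (L = -8 - 5*5*6 = -8 - 25*6 = -8 - 150 = -158)
K = -11 (K = -4 + (1 - 1*8) = -4 + (1 - 8) = -4 - 7 = -11)
(K + L)*40 = (-11 - 158)*40 = -169*40 = -6760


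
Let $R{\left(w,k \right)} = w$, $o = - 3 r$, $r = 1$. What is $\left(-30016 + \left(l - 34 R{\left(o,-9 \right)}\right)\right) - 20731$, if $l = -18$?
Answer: $-50663$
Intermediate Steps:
$o = -3$ ($o = \left(-3\right) 1 = -3$)
$\left(-30016 + \left(l - 34 R{\left(o,-9 \right)}\right)\right) - 20731 = \left(-30016 - -84\right) - 20731 = \left(-30016 + \left(-18 + 102\right)\right) - 20731 = \left(-30016 + 84\right) - 20731 = -29932 - 20731 = -50663$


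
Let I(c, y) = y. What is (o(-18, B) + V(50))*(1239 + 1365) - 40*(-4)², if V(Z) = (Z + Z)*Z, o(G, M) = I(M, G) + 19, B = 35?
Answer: 13021964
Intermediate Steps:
o(G, M) = 19 + G (o(G, M) = G + 19 = 19 + G)
V(Z) = 2*Z² (V(Z) = (2*Z)*Z = 2*Z²)
(o(-18, B) + V(50))*(1239 + 1365) - 40*(-4)² = ((19 - 18) + 2*50²)*(1239 + 1365) - 40*(-4)² = (1 + 2*2500)*2604 - 40*16 = (1 + 5000)*2604 - 640 = 5001*2604 - 640 = 13022604 - 640 = 13021964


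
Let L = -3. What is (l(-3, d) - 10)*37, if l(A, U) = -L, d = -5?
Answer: -259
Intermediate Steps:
l(A, U) = 3 (l(A, U) = -1*(-3) = 3)
(l(-3, d) - 10)*37 = (3 - 10)*37 = -7*37 = -259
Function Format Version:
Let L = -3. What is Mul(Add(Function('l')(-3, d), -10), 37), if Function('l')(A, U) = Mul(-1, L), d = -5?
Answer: -259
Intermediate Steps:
Function('l')(A, U) = 3 (Function('l')(A, U) = Mul(-1, -3) = 3)
Mul(Add(Function('l')(-3, d), -10), 37) = Mul(Add(3, -10), 37) = Mul(-7, 37) = -259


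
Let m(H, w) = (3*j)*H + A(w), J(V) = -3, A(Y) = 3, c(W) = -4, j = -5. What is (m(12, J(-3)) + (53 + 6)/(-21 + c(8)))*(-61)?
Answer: 273524/25 ≈ 10941.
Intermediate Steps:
m(H, w) = 3 - 15*H (m(H, w) = (3*(-5))*H + 3 = -15*H + 3 = 3 - 15*H)
(m(12, J(-3)) + (53 + 6)/(-21 + c(8)))*(-61) = ((3 - 15*12) + (53 + 6)/(-21 - 4))*(-61) = ((3 - 180) + 59/(-25))*(-61) = (-177 + 59*(-1/25))*(-61) = (-177 - 59/25)*(-61) = -4484/25*(-61) = 273524/25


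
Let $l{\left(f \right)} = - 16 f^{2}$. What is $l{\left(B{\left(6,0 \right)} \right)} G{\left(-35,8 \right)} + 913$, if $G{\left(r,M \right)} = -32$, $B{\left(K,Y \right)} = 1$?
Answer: $1425$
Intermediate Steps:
$l{\left(B{\left(6,0 \right)} \right)} G{\left(-35,8 \right)} + 913 = - 16 \cdot 1^{2} \left(-32\right) + 913 = \left(-16\right) 1 \left(-32\right) + 913 = \left(-16\right) \left(-32\right) + 913 = 512 + 913 = 1425$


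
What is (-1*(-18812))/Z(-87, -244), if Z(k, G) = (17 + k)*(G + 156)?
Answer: 4703/1540 ≈ 3.0539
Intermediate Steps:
Z(k, G) = (17 + k)*(156 + G)
(-1*(-18812))/Z(-87, -244) = (-1*(-18812))/(2652 + 17*(-244) + 156*(-87) - 244*(-87)) = 18812/(2652 - 4148 - 13572 + 21228) = 18812/6160 = 18812*(1/6160) = 4703/1540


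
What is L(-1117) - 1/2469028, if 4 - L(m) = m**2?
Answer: -3080569200181/2469028 ≈ -1.2477e+6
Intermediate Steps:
L(m) = 4 - m**2
L(-1117) - 1/2469028 = (4 - 1*(-1117)**2) - 1/2469028 = (4 - 1*1247689) - 1*1/2469028 = (4 - 1247689) - 1/2469028 = -1247685 - 1/2469028 = -3080569200181/2469028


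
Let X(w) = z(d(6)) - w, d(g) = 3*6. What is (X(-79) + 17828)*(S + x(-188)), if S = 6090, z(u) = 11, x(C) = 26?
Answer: 109586488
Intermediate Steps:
d(g) = 18
X(w) = 11 - w
(X(-79) + 17828)*(S + x(-188)) = ((11 - 1*(-79)) + 17828)*(6090 + 26) = ((11 + 79) + 17828)*6116 = (90 + 17828)*6116 = 17918*6116 = 109586488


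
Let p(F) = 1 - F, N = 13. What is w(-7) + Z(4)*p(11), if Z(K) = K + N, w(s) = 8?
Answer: -162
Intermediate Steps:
Z(K) = 13 + K (Z(K) = K + 13 = 13 + K)
w(-7) + Z(4)*p(11) = 8 + (13 + 4)*(1 - 1*11) = 8 + 17*(1 - 11) = 8 + 17*(-10) = 8 - 170 = -162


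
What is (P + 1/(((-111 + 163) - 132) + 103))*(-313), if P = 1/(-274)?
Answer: -78563/6302 ≈ -12.466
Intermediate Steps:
P = -1/274 ≈ -0.0036496
(P + 1/(((-111 + 163) - 132) + 103))*(-313) = (-1/274 + 1/(((-111 + 163) - 132) + 103))*(-313) = (-1/274 + 1/((52 - 132) + 103))*(-313) = (-1/274 + 1/(-80 + 103))*(-313) = (-1/274 + 1/23)*(-313) = (251/6302)*(-313) = -78563/6302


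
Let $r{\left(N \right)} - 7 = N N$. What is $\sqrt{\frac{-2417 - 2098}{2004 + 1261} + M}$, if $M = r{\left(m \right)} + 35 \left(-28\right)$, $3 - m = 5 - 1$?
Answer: $\frac{i \sqrt{415059207}}{653} \approx 31.199 i$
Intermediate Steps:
$m = -1$ ($m = 3 - \left(5 - 1\right) = 3 - 4 = -1$)
$r{\left(N \right)} = 7 + N^{2}$ ($r{\left(N \right)} = 7 + N N = 7 + N^{2}$)
$M = -972$ ($M = \left(7 + \left(-1\right)^{2}\right) + 35 \left(-28\right) = \left(7 + 1\right) - 980 = 8 - 980 = -972$)
$\sqrt{\frac{-2417 - 2098}{2004 + 1261} + M} = \sqrt{\frac{-2417 - 2098}{2004 + 1261} - 972} = \sqrt{- \frac{4515}{3265} - 972} = \sqrt{\left(-4515\right) \frac{1}{3265} - 972} = \sqrt{- \frac{903}{653} - 972} = \sqrt{- \frac{635619}{653}} = \frac{i \sqrt{415059207}}{653}$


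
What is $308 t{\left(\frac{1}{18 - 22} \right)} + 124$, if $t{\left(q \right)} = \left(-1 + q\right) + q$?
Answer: $-338$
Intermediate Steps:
$t{\left(q \right)} = -1 + 2 q$
$308 t{\left(\frac{1}{18 - 22} \right)} + 124 = 308 \left(-1 + \frac{2}{18 - 22}\right) + 124 = 308 \left(-1 + \frac{2}{-4}\right) + 124 = 308 \left(-1 + 2 \left(- \frac{1}{4}\right)\right) + 124 = 308 \left(-1 - \frac{1}{2}\right) + 124 = 308 \left(- \frac{3}{2}\right) + 124 = -462 + 124 = -338$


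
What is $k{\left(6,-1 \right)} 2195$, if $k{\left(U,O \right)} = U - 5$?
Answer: $2195$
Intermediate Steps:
$k{\left(U,O \right)} = -5 + U$
$k{\left(6,-1 \right)} 2195 = \left(-5 + 6\right) 2195 = 1 \cdot 2195 = 2195$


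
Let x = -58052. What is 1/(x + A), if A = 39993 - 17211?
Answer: -1/35270 ≈ -2.8353e-5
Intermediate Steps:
A = 22782
1/(x + A) = 1/(-58052 + 22782) = 1/(-35270) = -1/35270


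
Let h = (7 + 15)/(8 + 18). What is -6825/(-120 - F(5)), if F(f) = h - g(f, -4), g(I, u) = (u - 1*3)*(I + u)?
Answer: 29575/554 ≈ 53.384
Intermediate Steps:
g(I, u) = (-3 + u)*(I + u) (g(I, u) = (u - 3)*(I + u) = (-3 + u)*(I + u))
h = 11/13 (h = 22/26 = 22*(1/26) = 11/13 ≈ 0.84615)
F(f) = -353/13 + 7*f (F(f) = 11/13 - ((-4)**2 - 3*f - 3*(-4) + f*(-4)) = 11/13 - (16 - 3*f + 12 - 4*f) = 11/13 - (28 - 7*f) = 11/13 + (-28 + 7*f) = -353/13 + 7*f)
-6825/(-120 - F(5)) = -6825/(-120 - (-353/13 + 7*5)) = -6825/(-120 - (-353/13 + 35)) = -6825/(-120 - 1*102/13) = -6825/(-120 - 102/13) = -6825/(-1662/13) = -6825*(-13/1662) = 29575/554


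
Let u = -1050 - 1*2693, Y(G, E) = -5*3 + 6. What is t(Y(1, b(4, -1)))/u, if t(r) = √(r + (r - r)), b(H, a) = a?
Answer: -3*I/3743 ≈ -0.0008015*I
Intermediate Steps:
Y(G, E) = -9 (Y(G, E) = -15 + 6 = -9)
t(r) = √r (t(r) = √(r + 0) = √r)
u = -3743 (u = -1050 - 2693 = -3743)
t(Y(1, b(4, -1)))/u = √(-9)/(-3743) = (3*I)*(-1/3743) = -3*I/3743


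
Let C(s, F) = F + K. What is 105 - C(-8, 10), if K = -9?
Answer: 104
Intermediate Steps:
C(s, F) = -9 + F (C(s, F) = F - 9 = -9 + F)
105 - C(-8, 10) = 105 - (-9 + 10) = 105 - 1*1 = 105 - 1 = 104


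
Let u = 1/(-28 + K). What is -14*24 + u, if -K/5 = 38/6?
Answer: -60147/179 ≈ -336.02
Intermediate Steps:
K = -95/3 (K = -190/6 = -5*19/3 = -95/3 ≈ -31.667)
u = -3/179 (u = 1/(-28 - 95/3) = 1/(-179/3) = -3/179 ≈ -0.016760)
-14*24 + u = -14*24 - 3/179 = -336 - 3/179 = -60147/179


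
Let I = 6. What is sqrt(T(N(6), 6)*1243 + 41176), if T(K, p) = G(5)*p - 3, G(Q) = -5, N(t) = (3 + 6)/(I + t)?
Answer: sqrt(157) ≈ 12.530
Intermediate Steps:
N(t) = 9/(6 + t) (N(t) = (3 + 6)/(6 + t) = 9/(6 + t))
T(K, p) = -3 - 5*p (T(K, p) = -5*p - 3 = -3 - 5*p)
sqrt(T(N(6), 6)*1243 + 41176) = sqrt((-3 - 5*6)*1243 + 41176) = sqrt((-3 - 30)*1243 + 41176) = sqrt(-33*1243 + 41176) = sqrt(-41019 + 41176) = sqrt(157)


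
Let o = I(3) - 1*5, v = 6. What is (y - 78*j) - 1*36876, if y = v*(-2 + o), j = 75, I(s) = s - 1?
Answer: -42756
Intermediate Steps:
I(s) = -1 + s
o = -3 (o = (-1 + 3) - 1*5 = 2 - 5 = -3)
y = -30 (y = 6*(-2 - 3) = 6*(-5) = -30)
(y - 78*j) - 1*36876 = (-30 - 78*75) - 1*36876 = (-30 - 5850) - 36876 = -5880 - 36876 = -42756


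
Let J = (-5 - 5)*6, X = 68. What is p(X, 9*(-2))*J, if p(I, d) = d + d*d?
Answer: -18360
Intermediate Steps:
p(I, d) = d + d²
J = -60 (J = -10*6 = -60)
p(X, 9*(-2))*J = ((9*(-2))*(1 + 9*(-2)))*(-60) = -18*(1 - 18)*(-60) = -18*(-17)*(-60) = 306*(-60) = -18360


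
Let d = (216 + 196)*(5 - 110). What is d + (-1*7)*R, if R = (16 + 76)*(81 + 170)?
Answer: -204904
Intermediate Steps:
d = -43260 (d = 412*(-105) = -43260)
R = 23092 (R = 92*251 = 23092)
d + (-1*7)*R = -43260 - 1*7*23092 = -43260 - 7*23092 = -43260 - 161644 = -204904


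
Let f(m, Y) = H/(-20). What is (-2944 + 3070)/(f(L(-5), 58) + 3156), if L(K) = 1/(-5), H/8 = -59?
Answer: 315/7949 ≈ 0.039628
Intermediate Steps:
H = -472 (H = 8*(-59) = -472)
L(K) = -⅕
f(m, Y) = 118/5 (f(m, Y) = -472/(-20) = -472*(-1/20) = 118/5)
(-2944 + 3070)/(f(L(-5), 58) + 3156) = (-2944 + 3070)/(118/5 + 3156) = 126/(15898/5) = 126*(5/15898) = 315/7949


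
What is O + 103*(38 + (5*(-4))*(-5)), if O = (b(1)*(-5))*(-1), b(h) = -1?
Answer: 14209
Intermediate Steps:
O = -5 (O = -1*(-5)*(-1) = 5*(-1) = -5)
O + 103*(38 + (5*(-4))*(-5)) = -5 + 103*(38 + (5*(-4))*(-5)) = -5 + 103*(38 - 20*(-5)) = -5 + 103*(38 + 100) = -5 + 103*138 = -5 + 14214 = 14209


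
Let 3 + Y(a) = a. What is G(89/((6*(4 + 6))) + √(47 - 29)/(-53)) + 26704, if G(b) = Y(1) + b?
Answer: 1602209/60 - 3*√2/53 ≈ 26703.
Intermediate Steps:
Y(a) = -3 + a
G(b) = -2 + b (G(b) = (-3 + 1) + b = -2 + b)
G(89/((6*(4 + 6))) + √(47 - 29)/(-53)) + 26704 = (-2 + (89/((6*(4 + 6))) + √(47 - 29)/(-53))) + 26704 = (-2 + (89/((6*10)) + √18*(-1/53))) + 26704 = (-2 + (89/60 + (3*√2)*(-1/53))) + 26704 = (-2 + (89*(1/60) - 3*√2/53)) + 26704 = (-2 + (89/60 - 3*√2/53)) + 26704 = (-31/60 - 3*√2/53) + 26704 = 1602209/60 - 3*√2/53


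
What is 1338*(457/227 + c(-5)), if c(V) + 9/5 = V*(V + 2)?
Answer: 23103246/1135 ≈ 20355.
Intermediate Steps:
c(V) = -9/5 + V*(2 + V) (c(V) = -9/5 + V*(V + 2) = -9/5 + V*(2 + V))
1338*(457/227 + c(-5)) = 1338*(457/227 + (-9/5 + (-5)**2 + 2*(-5))) = 1338*(457*(1/227) + (-9/5 + 25 - 10)) = 1338*(457/227 + 66/5) = 1338*(17267/1135) = 23103246/1135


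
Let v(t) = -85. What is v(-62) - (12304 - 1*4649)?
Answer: -7740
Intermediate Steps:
v(-62) - (12304 - 1*4649) = -85 - (12304 - 1*4649) = -85 - (12304 - 4649) = -85 - 1*7655 = -85 - 7655 = -7740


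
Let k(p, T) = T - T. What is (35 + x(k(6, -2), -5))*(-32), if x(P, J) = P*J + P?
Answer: -1120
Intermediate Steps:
k(p, T) = 0
x(P, J) = P + J*P (x(P, J) = J*P + P = P + J*P)
(35 + x(k(6, -2), -5))*(-32) = (35 + 0*(1 - 5))*(-32) = (35 + 0*(-4))*(-32) = (35 + 0)*(-32) = 35*(-32) = -1120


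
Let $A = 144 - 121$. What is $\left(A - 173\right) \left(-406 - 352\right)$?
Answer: $113700$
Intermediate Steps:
$A = 23$
$\left(A - 173\right) \left(-406 - 352\right) = \left(23 - 173\right) \left(-406 - 352\right) = \left(23 - 173\right) \left(-758\right) = \left(-150\right) \left(-758\right) = 113700$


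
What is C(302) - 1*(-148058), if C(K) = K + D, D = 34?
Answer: 148394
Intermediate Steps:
C(K) = 34 + K (C(K) = K + 34 = 34 + K)
C(302) - 1*(-148058) = (34 + 302) - 1*(-148058) = 336 + 148058 = 148394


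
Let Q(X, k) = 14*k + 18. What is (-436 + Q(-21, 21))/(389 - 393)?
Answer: 31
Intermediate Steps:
Q(X, k) = 18 + 14*k
(-436 + Q(-21, 21))/(389 - 393) = (-436 + (18 + 14*21))/(389 - 393) = (-436 + (18 + 294))/(-4) = (-436 + 312)*(-¼) = -124*(-¼) = 31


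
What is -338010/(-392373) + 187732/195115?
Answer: 46537263062/25519285965 ≈ 1.8236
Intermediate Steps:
-338010/(-392373) + 187732/195115 = -338010*(-1/392373) + 187732*(1/195115) = 112670/130791 + 187732/195115 = 46537263062/25519285965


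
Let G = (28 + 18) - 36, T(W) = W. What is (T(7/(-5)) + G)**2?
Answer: 1849/25 ≈ 73.960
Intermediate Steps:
G = 10 (G = 46 - 36 = 10)
(T(7/(-5)) + G)**2 = (7/(-5) + 10)**2 = (7*(-1/5) + 10)**2 = (-7/5 + 10)**2 = (43/5)**2 = 1849/25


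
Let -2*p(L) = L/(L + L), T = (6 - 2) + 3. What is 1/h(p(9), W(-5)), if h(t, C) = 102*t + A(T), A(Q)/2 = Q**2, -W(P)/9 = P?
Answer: 2/145 ≈ 0.013793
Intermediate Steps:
T = 7 (T = 4 + 3 = 7)
W(P) = -9*P
A(Q) = 2*Q**2
p(L) = -1/4 (p(L) = -L/(2*(L + L)) = -L/(2*(2*L)) = -1/(2*L)*L/2 = -1/2*1/2 = -1/4)
h(t, C) = 98 + 102*t (h(t, C) = 102*t + 2*7**2 = 102*t + 2*49 = 102*t + 98 = 98 + 102*t)
1/h(p(9), W(-5)) = 1/(98 + 102*(-1/4)) = 1/(98 - 51/2) = 1/(145/2) = 2/145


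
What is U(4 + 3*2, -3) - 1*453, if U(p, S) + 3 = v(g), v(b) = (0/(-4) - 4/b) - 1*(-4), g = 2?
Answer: -454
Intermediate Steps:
v(b) = 4 - 4/b (v(b) = (0*(-¼) - 4/b) + 4 = (0 - 4/b) + 4 = -4/b + 4 = 4 - 4/b)
U(p, S) = -1 (U(p, S) = -3 + (4 - 4/2) = -3 + (4 - 4*½) = -3 + (4 - 2) = -3 + 2 = -1)
U(4 + 3*2, -3) - 1*453 = -1 - 1*453 = -1 - 453 = -454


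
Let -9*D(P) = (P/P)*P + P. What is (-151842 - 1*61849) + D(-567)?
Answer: -213565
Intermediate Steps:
D(P) = -2*P/9 (D(P) = -((P/P)*P + P)/9 = -(1*P + P)/9 = -(P + P)/9 = -2*P/9)
(-151842 - 1*61849) + D(-567) = (-151842 - 1*61849) - 2/9*(-567) = (-151842 - 61849) + 126 = -213691 + 126 = -213565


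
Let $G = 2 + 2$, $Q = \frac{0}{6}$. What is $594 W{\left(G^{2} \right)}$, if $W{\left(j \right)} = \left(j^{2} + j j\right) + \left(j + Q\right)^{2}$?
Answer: $456192$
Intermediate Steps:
$Q = 0$ ($Q = 0 \cdot \frac{1}{6} = 0$)
$G = 4$
$W{\left(j \right)} = 3 j^{2}$ ($W{\left(j \right)} = \left(j^{2} + j j\right) + \left(j + 0\right)^{2} = \left(j^{2} + j^{2}\right) + j^{2} = 2 j^{2} + j^{2} = 3 j^{2}$)
$594 W{\left(G^{2} \right)} = 594 \cdot 3 \left(4^{2}\right)^{2} = 594 \cdot 3 \cdot 16^{2} = 594 \cdot 3 \cdot 256 = 594 \cdot 768 = 456192$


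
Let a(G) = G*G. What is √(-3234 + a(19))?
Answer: 13*I*√17 ≈ 53.6*I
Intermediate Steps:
a(G) = G²
√(-3234 + a(19)) = √(-3234 + 19²) = √(-3234 + 361) = √(-2873) = 13*I*√17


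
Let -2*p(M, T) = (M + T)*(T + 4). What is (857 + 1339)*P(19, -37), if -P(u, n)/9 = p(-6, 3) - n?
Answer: -938790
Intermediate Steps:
p(M, T) = -(4 + T)*(M + T)/2 (p(M, T) = -(M + T)*(T + 4)/2 = -(M + T)*(4 + T)/2 = -(4 + T)*(M + T)/2)
P(u, n) = -189/2 + 9*n (P(u, n) = -9*((-2*(-6) - 2*3 - ½*3² - ½*(-6)*3) - n) = -9*((12 - 6 - ½*9 + 9) - n) = -9*((12 - 6 - 9/2 + 9) - n) = -9*(21/2 - n) = -189/2 + 9*n)
(857 + 1339)*P(19, -37) = (857 + 1339)*(-189/2 + 9*(-37)) = 2196*(-189/2 - 333) = 2196*(-855/2) = -938790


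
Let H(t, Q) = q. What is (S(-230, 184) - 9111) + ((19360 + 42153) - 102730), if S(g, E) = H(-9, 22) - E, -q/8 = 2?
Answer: -50528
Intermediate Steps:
q = -16 (q = -8*2 = -16)
H(t, Q) = -16
S(g, E) = -16 - E
(S(-230, 184) - 9111) + ((19360 + 42153) - 102730) = ((-16 - 1*184) - 9111) + ((19360 + 42153) - 102730) = ((-16 - 184) - 9111) + (61513 - 102730) = (-200 - 9111) - 41217 = -9311 - 41217 = -50528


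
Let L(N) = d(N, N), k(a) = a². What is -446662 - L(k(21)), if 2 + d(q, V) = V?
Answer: -447101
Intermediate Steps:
d(q, V) = -2 + V
L(N) = -2 + N
-446662 - L(k(21)) = -446662 - (-2 + 21²) = -446662 - (-2 + 441) = -446662 - 1*439 = -446662 - 439 = -447101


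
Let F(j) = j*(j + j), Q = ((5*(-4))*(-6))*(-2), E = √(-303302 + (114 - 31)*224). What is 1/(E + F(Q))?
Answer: 11520/1327132471 - I*√284710/13271324710 ≈ 8.6804e-6 - 4.0206e-8*I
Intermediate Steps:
E = I*√284710 (E = √(-303302 + 83*224) = √(-303302 + 18592) = √(-284710) = I*√284710 ≈ 533.58*I)
Q = -240 (Q = -20*(-6)*(-2) = 120*(-2) = -240)
F(j) = 2*j² (F(j) = j*(2*j) = 2*j²)
1/(E + F(Q)) = 1/(I*√284710 + 2*(-240)²) = 1/(I*√284710 + 2*57600) = 1/(I*√284710 + 115200) = 1/(115200 + I*√284710)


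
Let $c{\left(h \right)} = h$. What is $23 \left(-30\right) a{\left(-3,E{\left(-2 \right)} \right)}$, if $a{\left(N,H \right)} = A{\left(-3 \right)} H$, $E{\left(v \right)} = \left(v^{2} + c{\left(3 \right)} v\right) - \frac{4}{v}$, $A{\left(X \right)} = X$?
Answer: $0$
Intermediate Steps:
$E{\left(v \right)} = v^{2} - \frac{4}{v} + 3 v$ ($E{\left(v \right)} = \left(v^{2} + 3 v\right) - \frac{4}{v} = v^{2} - \frac{4}{v} + 3 v$)
$a{\left(N,H \right)} = - 3 H$
$23 \left(-30\right) a{\left(-3,E{\left(-2 \right)} \right)} = 23 \left(-30\right) \left(- 3 \frac{-4 + \left(-2\right)^{2} \left(3 - 2\right)}{-2}\right) = - 690 \left(- 3 \left(- \frac{-4 + 4 \cdot 1}{2}\right)\right) = - 690 \left(- 3 \left(- \frac{-4 + 4}{2}\right)\right) = - 690 \left(- 3 \left(\left(- \frac{1}{2}\right) 0\right)\right) = - 690 \left(\left(-3\right) 0\right) = \left(-690\right) 0 = 0$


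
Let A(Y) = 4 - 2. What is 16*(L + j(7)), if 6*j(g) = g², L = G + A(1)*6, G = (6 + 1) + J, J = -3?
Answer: 1160/3 ≈ 386.67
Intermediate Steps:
A(Y) = 2
G = 4 (G = (6 + 1) - 3 = 7 - 3 = 4)
L = 16 (L = 4 + 2*6 = 4 + 12 = 16)
j(g) = g²/6
16*(L + j(7)) = 16*(16 + (⅙)*7²) = 16*(16 + (⅙)*49) = 16*(16 + 49/6) = 16*(145/6) = 1160/3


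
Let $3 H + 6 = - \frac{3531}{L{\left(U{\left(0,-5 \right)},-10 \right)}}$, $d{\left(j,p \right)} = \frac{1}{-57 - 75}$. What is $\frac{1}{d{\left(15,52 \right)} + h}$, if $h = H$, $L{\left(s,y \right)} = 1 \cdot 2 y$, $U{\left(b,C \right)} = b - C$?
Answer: $\frac{165}{9379} \approx 0.017592$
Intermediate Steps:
$L{\left(s,y \right)} = 2 y$
$d{\left(j,p \right)} = - \frac{1}{132}$ ($d{\left(j,p \right)} = \frac{1}{-132} = - \frac{1}{132}$)
$H = \frac{1137}{20}$ ($H = -2 + \frac{\left(-3531\right) \frac{1}{2 \left(-10\right)}}{3} = -2 + \frac{\left(-3531\right) \frac{1}{-20}}{3} = -2 + \frac{\left(-3531\right) \left(- \frac{1}{20}\right)}{3} = -2 + \frac{1}{3} \cdot \frac{3531}{20} = -2 + \frac{1177}{20} = \frac{1137}{20} \approx 56.85$)
$h = \frac{1137}{20} \approx 56.85$
$\frac{1}{d{\left(15,52 \right)} + h} = \frac{1}{- \frac{1}{132} + \frac{1137}{20}} = \frac{1}{\frac{9379}{165}} = \frac{165}{9379}$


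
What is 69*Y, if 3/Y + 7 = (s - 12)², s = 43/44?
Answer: 133584/73891 ≈ 1.8079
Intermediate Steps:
s = 43/44 (s = 43*(1/44) = 43/44 ≈ 0.97727)
Y = 1936/73891 (Y = 3/(-7 + (43/44 - 12)²) = 3/(-7 + (-485/44)²) = 3/(-7 + 235225/1936) = 3/(221673/1936) = 3*(1936/221673) = 1936/73891 ≈ 0.026201)
69*Y = 69*(1936/73891) = 133584/73891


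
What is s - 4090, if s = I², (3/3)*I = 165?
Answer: 23135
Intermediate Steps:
I = 165
s = 27225 (s = 165² = 27225)
s - 4090 = 27225 - 4090 = 23135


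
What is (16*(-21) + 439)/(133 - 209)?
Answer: -103/76 ≈ -1.3553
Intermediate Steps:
(16*(-21) + 439)/(133 - 209) = (-336 + 439)/(-76) = 103*(-1/76) = -103/76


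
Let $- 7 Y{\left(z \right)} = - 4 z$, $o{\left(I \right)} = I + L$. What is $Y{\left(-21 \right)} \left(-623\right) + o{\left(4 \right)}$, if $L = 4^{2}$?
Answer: $7496$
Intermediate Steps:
$L = 16$
$o{\left(I \right)} = 16 + I$ ($o{\left(I \right)} = I + 16 = 16 + I$)
$Y{\left(z \right)} = \frac{4 z}{7}$ ($Y{\left(z \right)} = - \frac{\left(-4\right) z}{7} = \frac{4 z}{7}$)
$Y{\left(-21 \right)} \left(-623\right) + o{\left(4 \right)} = \frac{4}{7} \left(-21\right) \left(-623\right) + \left(16 + 4\right) = \left(-12\right) \left(-623\right) + 20 = 7476 + 20 = 7496$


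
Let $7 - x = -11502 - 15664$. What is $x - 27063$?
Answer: $110$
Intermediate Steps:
$x = 27173$ ($x = 7 - \left(-11502 - 15664\right) = 7 - -27166 = 7 + 27166 = 27173$)
$x - 27063 = 27173 - 27063 = 110$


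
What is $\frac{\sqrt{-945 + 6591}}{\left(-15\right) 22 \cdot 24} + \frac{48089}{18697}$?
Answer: $\frac{48089}{18697} - \frac{\sqrt{5646}}{7920} \approx 2.5625$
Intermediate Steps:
$\frac{\sqrt{-945 + 6591}}{\left(-15\right) 22 \cdot 24} + \frac{48089}{18697} = \frac{\sqrt{5646}}{\left(-330\right) 24} + 48089 \cdot \frac{1}{18697} = \frac{\sqrt{5646}}{-7920} + \frac{48089}{18697} = \sqrt{5646} \left(- \frac{1}{7920}\right) + \frac{48089}{18697} = - \frac{\sqrt{5646}}{7920} + \frac{48089}{18697} = \frac{48089}{18697} - \frac{\sqrt{5646}}{7920}$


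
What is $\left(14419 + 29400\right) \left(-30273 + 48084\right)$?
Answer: $780460209$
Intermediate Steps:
$\left(14419 + 29400\right) \left(-30273 + 48084\right) = 43819 \cdot 17811 = 780460209$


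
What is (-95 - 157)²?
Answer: 63504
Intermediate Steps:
(-95 - 157)² = (-252)² = 63504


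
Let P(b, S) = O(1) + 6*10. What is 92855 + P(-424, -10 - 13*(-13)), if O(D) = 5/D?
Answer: 92920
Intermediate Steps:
P(b, S) = 65 (P(b, S) = 5/1 + 6*10 = 5*1 + 60 = 5 + 60 = 65)
92855 + P(-424, -10 - 13*(-13)) = 92855 + 65 = 92920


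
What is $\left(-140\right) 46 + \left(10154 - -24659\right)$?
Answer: $28373$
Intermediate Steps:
$\left(-140\right) 46 + \left(10154 - -24659\right) = -6440 + \left(10154 + 24659\right) = -6440 + 34813 = 28373$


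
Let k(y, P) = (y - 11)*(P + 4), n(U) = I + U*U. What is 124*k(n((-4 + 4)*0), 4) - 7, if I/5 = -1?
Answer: -15879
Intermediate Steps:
I = -5 (I = 5*(-1) = -5)
n(U) = -5 + U² (n(U) = -5 + U*U = -5 + U²)
k(y, P) = (-11 + y)*(4 + P)
124*k(n((-4 + 4)*0), 4) - 7 = 124*(-44 - 11*4 + 4*(-5 + ((-4 + 4)*0)²) + 4*(-5 + ((-4 + 4)*0)²)) - 7 = 124*(-44 - 44 + 4*(-5 + (0*0)²) + 4*(-5 + (0*0)²)) - 7 = 124*(-44 - 44 + 4*(-5 + 0²) + 4*(-5 + 0²)) - 7 = 124*(-44 - 44 + 4*(-5 + 0) + 4*(-5 + 0)) - 7 = 124*(-44 - 44 + 4*(-5) + 4*(-5)) - 7 = 124*(-44 - 44 - 20 - 20) - 7 = 124*(-128) - 7 = -15872 - 7 = -15879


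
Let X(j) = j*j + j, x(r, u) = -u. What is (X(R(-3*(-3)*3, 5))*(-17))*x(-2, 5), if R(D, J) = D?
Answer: 64260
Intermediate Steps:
X(j) = j + j² (X(j) = j² + j = j + j²)
(X(R(-3*(-3)*3, 5))*(-17))*x(-2, 5) = (((-3*(-3)*3)*(1 - 3*(-3)*3))*(-17))*(-1*5) = (((9*3)*(1 + 9*3))*(-17))*(-5) = ((27*(1 + 27))*(-17))*(-5) = ((27*28)*(-17))*(-5) = (756*(-17))*(-5) = -12852*(-5) = 64260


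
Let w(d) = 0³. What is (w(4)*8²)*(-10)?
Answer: 0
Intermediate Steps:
w(d) = 0
(w(4)*8²)*(-10) = (0*8²)*(-10) = (0*64)*(-10) = 0*(-10) = 0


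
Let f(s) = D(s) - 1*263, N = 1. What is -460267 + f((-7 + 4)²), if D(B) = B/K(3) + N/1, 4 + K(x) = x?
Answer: -460538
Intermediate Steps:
K(x) = -4 + x
D(B) = 1 - B (D(B) = B/(-4 + 3) + 1/1 = B/(-1) + 1*1 = B*(-1) + 1 = -B + 1 = 1 - B)
f(s) = -262 - s (f(s) = (1 - s) - 1*263 = (1 - s) - 263 = -262 - s)
-460267 + f((-7 + 4)²) = -460267 + (-262 - (-7 + 4)²) = -460267 + (-262 - 1*(-3)²) = -460267 + (-262 - 1*9) = -460267 + (-262 - 9) = -460267 - 271 = -460538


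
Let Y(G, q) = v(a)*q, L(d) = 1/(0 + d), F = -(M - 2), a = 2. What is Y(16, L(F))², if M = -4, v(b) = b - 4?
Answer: ⅑ ≈ 0.11111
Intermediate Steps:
v(b) = -4 + b
F = 6 (F = -(-4 - 2) = -1*(-6) = 6)
L(d) = 1/d
Y(G, q) = -2*q (Y(G, q) = (-4 + 2)*q = -2*q)
Y(16, L(F))² = (-2/6)² = (-2*⅙)² = (-⅓)² = ⅑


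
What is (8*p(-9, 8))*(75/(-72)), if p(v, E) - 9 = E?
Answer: -425/3 ≈ -141.67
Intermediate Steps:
p(v, E) = 9 + E
(8*p(-9, 8))*(75/(-72)) = (8*(9 + 8))*(75/(-72)) = (8*17)*(75*(-1/72)) = 136*(-25/24) = -425/3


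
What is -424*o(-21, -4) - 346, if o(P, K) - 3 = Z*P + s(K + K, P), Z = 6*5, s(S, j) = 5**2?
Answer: 254902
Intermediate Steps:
s(S, j) = 25
Z = 30
o(P, K) = 28 + 30*P (o(P, K) = 3 + (30*P + 25) = 3 + (25 + 30*P) = 28 + 30*P)
-424*o(-21, -4) - 346 = -424*(28 + 30*(-21)) - 346 = -424*(28 - 630) - 346 = -424*(-602) - 346 = 255248 - 346 = 254902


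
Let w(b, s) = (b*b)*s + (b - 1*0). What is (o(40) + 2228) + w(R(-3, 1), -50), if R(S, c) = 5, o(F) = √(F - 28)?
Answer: 983 + 2*√3 ≈ 986.46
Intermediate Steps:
o(F) = √(-28 + F)
w(b, s) = b + s*b² (w(b, s) = b²*s + (b + 0) = s*b² + b = b + s*b²)
(o(40) + 2228) + w(R(-3, 1), -50) = (√(-28 + 40) + 2228) + 5*(1 + 5*(-50)) = (√12 + 2228) + 5*(1 - 250) = (2*√3 + 2228) + 5*(-249) = (2228 + 2*√3) - 1245 = 983 + 2*√3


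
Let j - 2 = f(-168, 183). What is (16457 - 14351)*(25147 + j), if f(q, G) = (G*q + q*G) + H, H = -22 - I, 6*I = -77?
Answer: -76549239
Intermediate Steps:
I = -77/6 (I = (⅙)*(-77) = -77/6 ≈ -12.833)
H = -55/6 (H = -22 - 1*(-77/6) = -22 + 77/6 = -55/6 ≈ -9.1667)
f(q, G) = -55/6 + 2*G*q (f(q, G) = (G*q + q*G) - 55/6 = (G*q + G*q) - 55/6 = 2*G*q - 55/6 = -55/6 + 2*G*q)
j = -368971/6 (j = 2 + (-55/6 + 2*183*(-168)) = 2 + (-55/6 - 61488) = 2 - 368983/6 = -368971/6 ≈ -61495.)
(16457 - 14351)*(25147 + j) = (16457 - 14351)*(25147 - 368971/6) = 2106*(-218089/6) = -76549239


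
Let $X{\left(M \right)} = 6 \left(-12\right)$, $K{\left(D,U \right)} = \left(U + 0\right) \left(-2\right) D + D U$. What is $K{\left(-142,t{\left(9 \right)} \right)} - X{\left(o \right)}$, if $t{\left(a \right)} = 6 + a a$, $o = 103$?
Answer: $12426$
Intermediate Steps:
$t{\left(a \right)} = 6 + a^{2}$
$K{\left(D,U \right)} = - D U$ ($K{\left(D,U \right)} = U \left(-2\right) D + D U = - 2 U D + D U = - 2 D U + D U = - D U$)
$X{\left(M \right)} = -72$
$K{\left(-142,t{\left(9 \right)} \right)} - X{\left(o \right)} = \left(-1\right) \left(-142\right) \left(6 + 9^{2}\right) - -72 = \left(-1\right) \left(-142\right) \left(6 + 81\right) + 72 = \left(-1\right) \left(-142\right) 87 + 72 = 12354 + 72 = 12426$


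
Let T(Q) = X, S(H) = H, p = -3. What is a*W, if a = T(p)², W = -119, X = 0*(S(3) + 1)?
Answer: 0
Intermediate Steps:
X = 0 (X = 0*(3 + 1) = 0*4 = 0)
T(Q) = 0
a = 0 (a = 0² = 0)
a*W = 0*(-119) = 0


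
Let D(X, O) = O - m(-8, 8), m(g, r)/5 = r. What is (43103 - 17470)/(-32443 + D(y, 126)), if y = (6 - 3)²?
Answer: -25633/32357 ≈ -0.79219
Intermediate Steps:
m(g, r) = 5*r
y = 9 (y = 3² = 9)
D(X, O) = -40 + O (D(X, O) = O - 5*8 = O - 1*40 = O - 40 = -40 + O)
(43103 - 17470)/(-32443 + D(y, 126)) = (43103 - 17470)/(-32443 + (-40 + 126)) = 25633/(-32443 + 86) = 25633/(-32357) = 25633*(-1/32357) = -25633/32357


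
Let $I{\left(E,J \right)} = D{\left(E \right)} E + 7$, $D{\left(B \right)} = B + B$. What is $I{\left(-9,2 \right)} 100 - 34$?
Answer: $16866$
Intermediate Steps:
$D{\left(B \right)} = 2 B$
$I{\left(E,J \right)} = 7 + 2 E^{2}$ ($I{\left(E,J \right)} = 2 E E + 7 = 2 E^{2} + 7 = 7 + 2 E^{2}$)
$I{\left(-9,2 \right)} 100 - 34 = \left(7 + 2 \left(-9\right)^{2}\right) 100 - 34 = \left(7 + 2 \cdot 81\right) 100 - 34 = \left(7 + 162\right) 100 - 34 = 169 \cdot 100 - 34 = 16900 - 34 = 16866$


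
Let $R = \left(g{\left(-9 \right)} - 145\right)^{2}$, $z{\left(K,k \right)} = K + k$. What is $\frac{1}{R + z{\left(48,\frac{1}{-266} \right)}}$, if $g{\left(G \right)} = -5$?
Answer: $\frac{266}{5997767} \approx 4.435 \cdot 10^{-5}$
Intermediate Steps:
$R = 22500$ ($R = \left(-5 - 145\right)^{2} = \left(-150\right)^{2} = 22500$)
$\frac{1}{R + z{\left(48,\frac{1}{-266} \right)}} = \frac{1}{22500 + \left(48 + \frac{1}{-266}\right)} = \frac{1}{22500 + \left(48 - \frac{1}{266}\right)} = \frac{1}{22500 + \frac{12767}{266}} = \frac{1}{\frac{5997767}{266}} = \frac{266}{5997767}$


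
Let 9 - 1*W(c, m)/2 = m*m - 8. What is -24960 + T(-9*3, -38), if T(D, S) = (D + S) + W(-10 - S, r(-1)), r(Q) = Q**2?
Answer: -24993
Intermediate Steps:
W(c, m) = 34 - 2*m**2 (W(c, m) = 18 - 2*(m*m - 8) = 18 - 2*(m**2 - 8) = 18 - 2*(-8 + m**2) = 18 + (16 - 2*m**2) = 34 - 2*m**2)
T(D, S) = 32 + D + S (T(D, S) = (D + S) + (34 - 2*((-1)**2)**2) = (D + S) + (34 - 2*1**2) = (D + S) + (34 - 2*1) = (D + S) + (34 - 2) = (D + S) + 32 = 32 + D + S)
-24960 + T(-9*3, -38) = -24960 + (32 - 9*3 - 38) = -24960 + (32 - 27 - 38) = -24960 - 33 = -24993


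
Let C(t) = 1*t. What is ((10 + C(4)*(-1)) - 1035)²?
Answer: 1058841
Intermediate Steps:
C(t) = t
((10 + C(4)*(-1)) - 1035)² = ((10 + 4*(-1)) - 1035)² = ((10 - 4) - 1035)² = (6 - 1035)² = (-1029)² = 1058841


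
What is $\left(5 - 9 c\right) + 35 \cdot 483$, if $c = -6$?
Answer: $16964$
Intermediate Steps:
$\left(5 - 9 c\right) + 35 \cdot 483 = \left(5 - -54\right) + 35 \cdot 483 = \left(5 + 54\right) + 16905 = 59 + 16905 = 16964$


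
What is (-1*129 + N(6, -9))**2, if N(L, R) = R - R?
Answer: 16641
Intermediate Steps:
N(L, R) = 0
(-1*129 + N(6, -9))**2 = (-1*129 + 0)**2 = (-129 + 0)**2 = (-129)**2 = 16641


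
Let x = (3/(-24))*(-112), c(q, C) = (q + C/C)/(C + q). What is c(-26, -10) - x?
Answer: -479/36 ≈ -13.306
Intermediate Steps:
c(q, C) = (1 + q)/(C + q) (c(q, C) = (q + 1)/(C + q) = (1 + q)/(C + q))
x = 14 (x = (3*(-1/24))*(-112) = -1/8*(-112) = 14)
c(-26, -10) - x = (1 - 26)/(-10 - 26) - 1*14 = -25/(-36) - 14 = -1/36*(-25) - 14 = 25/36 - 14 = -479/36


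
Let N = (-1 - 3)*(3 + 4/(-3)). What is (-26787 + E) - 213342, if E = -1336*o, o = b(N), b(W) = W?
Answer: -693667/3 ≈ -2.3122e+5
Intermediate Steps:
N = -20/3 (N = -4*(3 + 4*(-⅓)) = -4*(3 - 4/3) = -4*5/3 = -20/3 ≈ -6.6667)
o = -20/3 ≈ -6.6667
E = 26720/3 (E = -1336*(-20/3) = 26720/3 ≈ 8906.7)
(-26787 + E) - 213342 = (-26787 + 26720/3) - 213342 = -53641/3 - 213342 = -693667/3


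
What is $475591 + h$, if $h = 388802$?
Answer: $864393$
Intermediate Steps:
$475591 + h = 475591 + 388802 = 864393$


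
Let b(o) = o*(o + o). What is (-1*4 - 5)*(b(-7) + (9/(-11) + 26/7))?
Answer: -69921/77 ≈ -908.06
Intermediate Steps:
b(o) = 2*o² (b(o) = o*(2*o) = 2*o²)
(-1*4 - 5)*(b(-7) + (9/(-11) + 26/7)) = (-1*4 - 5)*(2*(-7)² + (9/(-11) + 26/7)) = (-4 - 5)*(2*49 + (9*(-1/11) + 26*(⅐))) = -9*(98 + (-9/11 + 26/7)) = -9*(98 + 223/77) = -9*7769/77 = -69921/77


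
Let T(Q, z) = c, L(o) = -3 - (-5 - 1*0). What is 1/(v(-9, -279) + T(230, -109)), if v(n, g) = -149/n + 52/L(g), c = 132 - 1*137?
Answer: 9/338 ≈ 0.026627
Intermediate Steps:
L(o) = 2 (L(o) = -3 - (-5 + 0) = -3 - 1*(-5) = -3 + 5 = 2)
c = -5 (c = 132 - 137 = -5)
T(Q, z) = -5
v(n, g) = 26 - 149/n (v(n, g) = -149/n + 52/2 = -149/n + 52*(1/2) = -149/n + 26 = 26 - 149/n)
1/(v(-9, -279) + T(230, -109)) = 1/((26 - 149/(-9)) - 5) = 1/((26 - 149*(-1/9)) - 5) = 1/((26 + 149/9) - 5) = 1/(383/9 - 5) = 1/(338/9) = 9/338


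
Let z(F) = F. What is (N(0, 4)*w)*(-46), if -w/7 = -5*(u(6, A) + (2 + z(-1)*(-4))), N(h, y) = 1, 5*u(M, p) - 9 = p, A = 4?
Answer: -13846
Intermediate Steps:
u(M, p) = 9/5 + p/5
w = 301 (w = -(-35)*((9/5 + (1/5)*4) + (2 - 1*(-4))) = -(-35)*((9/5 + 4/5) + (2 + 4)) = -(-35)*(13/5 + 6) = -(-35)*43/5 = -7*(-43) = 301)
(N(0, 4)*w)*(-46) = (1*301)*(-46) = 301*(-46) = -13846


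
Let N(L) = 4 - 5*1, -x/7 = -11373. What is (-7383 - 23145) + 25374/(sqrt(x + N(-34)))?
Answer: -30528 + 12687*sqrt(79610)/39805 ≈ -30438.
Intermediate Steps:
x = 79611 (x = -7*(-11373) = 79611)
N(L) = -1 (N(L) = 4 - 5 = -1)
(-7383 - 23145) + 25374/(sqrt(x + N(-34))) = (-7383 - 23145) + 25374/(sqrt(79611 - 1)) = -30528 + 25374/(sqrt(79610)) = -30528 + 25374*(sqrt(79610)/79610) = -30528 + 12687*sqrt(79610)/39805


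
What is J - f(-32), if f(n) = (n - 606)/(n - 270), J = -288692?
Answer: -43592811/151 ≈ -2.8869e+5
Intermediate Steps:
f(n) = (-606 + n)/(-270 + n)
J - f(-32) = -288692 - (-606 - 32)/(-270 - 32) = -288692 - (-638)/(-302) = -288692 - (-1)*(-638)/302 = -288692 - 1*319/151 = -288692 - 319/151 = -43592811/151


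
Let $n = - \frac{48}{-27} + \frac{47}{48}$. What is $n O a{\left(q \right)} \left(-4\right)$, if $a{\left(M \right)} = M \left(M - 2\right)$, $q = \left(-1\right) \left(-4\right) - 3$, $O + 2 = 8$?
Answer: $\frac{397}{6} \approx 66.167$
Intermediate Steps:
$O = 6$ ($O = -2 + 8 = 6$)
$q = 1$ ($q = 4 - 3 = 1$)
$a{\left(M \right)} = M \left(-2 + M\right)$
$n = \frac{397}{144}$ ($n = \left(-48\right) \left(- \frac{1}{27}\right) + 47 \cdot \frac{1}{48} = \frac{16}{9} + \frac{47}{48} = \frac{397}{144} \approx 2.7569$)
$n O a{\left(q \right)} \left(-4\right) = \frac{397}{144} \cdot 6 \cdot 1 \left(-2 + 1\right) \left(-4\right) = \frac{397 \cdot 1 \left(-1\right) \left(-4\right)}{24} = \frac{397 \left(\left(-1\right) \left(-4\right)\right)}{24} = \frac{397}{24} \cdot 4 = \frac{397}{6}$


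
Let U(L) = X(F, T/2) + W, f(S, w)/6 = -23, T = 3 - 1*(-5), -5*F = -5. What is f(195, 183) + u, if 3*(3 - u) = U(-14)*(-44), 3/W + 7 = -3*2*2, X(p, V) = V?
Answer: -4483/57 ≈ -78.649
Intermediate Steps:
F = 1 (F = -⅕*(-5) = 1)
T = 8 (T = 3 + 5 = 8)
f(S, w) = -138 (f(S, w) = 6*(-23) = -138)
W = -3/19 (W = 3/(-7 - 3*2*2) = 3/(-7 - 6*2) = 3/(-7 - 12) = 3/(-19) = 3*(-1/19) = -3/19 ≈ -0.15789)
U(L) = 73/19 (U(L) = 8/2 - 3/19 = 8*(½) - 3/19 = 4 - 3/19 = 73/19)
u = 3383/57 (u = 3 - 73*(-44)/57 = 3 - ⅓*(-3212/19) = 3 + 3212/57 = 3383/57 ≈ 59.351)
f(195, 183) + u = -138 + 3383/57 = -4483/57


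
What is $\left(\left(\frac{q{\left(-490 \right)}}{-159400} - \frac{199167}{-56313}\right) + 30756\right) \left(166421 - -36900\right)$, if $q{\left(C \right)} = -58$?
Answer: $\frac{9356378112412696739}{1496048700} \approx 6.2541 \cdot 10^{9}$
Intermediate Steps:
$\left(\left(\frac{q{\left(-490 \right)}}{-159400} - \frac{199167}{-56313}\right) + 30756\right) \left(166421 - -36900\right) = \left(\left(- \frac{58}{-159400} - \frac{199167}{-56313}\right) + 30756\right) \left(166421 - -36900\right) = \left(\left(\left(-58\right) \left(- \frac{1}{159400}\right) - - \frac{66389}{18771}\right) + 30756\right) \left(166421 + 36900\right) = \left(\left(\frac{29}{79700} + \frac{66389}{18771}\right) + 30756\right) 203321 = \left(\frac{5291747659}{1496048700} + 30756\right) 203321 = \frac{46017765564859}{1496048700} \cdot 203321 = \frac{9356378112412696739}{1496048700}$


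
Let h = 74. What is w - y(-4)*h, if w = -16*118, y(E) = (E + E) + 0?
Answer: -1296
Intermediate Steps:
y(E) = 2*E (y(E) = 2*E + 0 = 2*E)
w = -1888
w - y(-4)*h = -1888 - 2*(-4)*74 = -1888 - (-8)*74 = -1888 - 1*(-592) = -1888 + 592 = -1296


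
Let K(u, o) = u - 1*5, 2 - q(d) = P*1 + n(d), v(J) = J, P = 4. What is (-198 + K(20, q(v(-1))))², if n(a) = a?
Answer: 33489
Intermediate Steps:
q(d) = -2 - d (q(d) = 2 - (4*1 + d) = 2 - (4 + d) = 2 + (-4 - d) = -2 - d)
K(u, o) = -5 + u (K(u, o) = u - 5 = -5 + u)
(-198 + K(20, q(v(-1))))² = (-198 + (-5 + 20))² = (-198 + 15)² = (-183)² = 33489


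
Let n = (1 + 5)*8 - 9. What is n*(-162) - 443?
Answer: -6761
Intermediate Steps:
n = 39 (n = 6*8 - 9 = 48 - 9 = 39)
n*(-162) - 443 = 39*(-162) - 443 = -6318 - 443 = -6761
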